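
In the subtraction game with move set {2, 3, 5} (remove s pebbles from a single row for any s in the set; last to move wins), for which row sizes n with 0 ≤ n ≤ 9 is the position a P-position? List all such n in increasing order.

0, 1, 7, 8

Build the Grundy sequence with g(k) = mex{g(k−s) : s ∈ {2, 3, 5}, s ≤ k}:
k:     0  1  2  3  4  5  6  7  8  9
g(k):  0  0  1  1  2  2  3  0  0  1
The P-positions (g = 0) in 0..9 are 0, 1, 7, 8.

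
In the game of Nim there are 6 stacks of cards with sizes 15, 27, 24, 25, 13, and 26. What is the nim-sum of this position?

2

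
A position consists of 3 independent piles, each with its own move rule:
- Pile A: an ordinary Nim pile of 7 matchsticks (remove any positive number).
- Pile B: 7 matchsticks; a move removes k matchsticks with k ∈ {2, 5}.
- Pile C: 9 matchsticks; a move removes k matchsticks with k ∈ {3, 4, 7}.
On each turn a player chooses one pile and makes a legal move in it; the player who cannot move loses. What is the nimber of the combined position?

Pile A is a plain Nim pile of size 7, so its Grundy value is 7.
Grundy values for pile B (subtraction set {2, 5}):
g(0) = mex{} = 0
g(1) = mex{} = 0
g(2) = mex{0} = 1
g(3) = mex{0} = 1
g(4) = mex{1} = 0
g(5) = mex{0,1} = 2
g(6) = mex{0} = 1
g(7) = mex{1,2} = 0
So g(7) = 0.
Build the Grundy sequence for pile C with g(k) = mex{g(k−s) : s ∈ {3, 4, 7}, s ≤ k}:
g(0) = mex{} = 0
g(1) = mex{} = 0
g(2) = mex{} = 0
g(3) = mex{0} = 1
g(4) = mex{0} = 1
g(5) = mex{0} = 1
g(6) = mex{0,1} = 2
g(7) = mex{0,1} = 2
g(8) = mex{0,1} = 2
g(9) = mex{0,1,2} = 3
So g(9) = 3.
The value of a disjunctive sum is the nim-sum of the parts.
Combined value = 7 ⊕ 0 ⊕ 3 = 4.

4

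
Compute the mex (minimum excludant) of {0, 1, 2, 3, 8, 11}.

4

The values 0, 1, 2, 3 are all present; 4 is the first non-negative integer missing from the set.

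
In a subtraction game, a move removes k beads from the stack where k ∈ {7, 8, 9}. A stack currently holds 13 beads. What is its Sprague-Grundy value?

1

Build the Grundy sequence with g(k) = mex{g(k−s) : s ∈ {7, 8, 9}, s ≤ k}:
g(0) = mex{} = 0
g(1) = mex{} = 0
g(2) = mex{} = 0
g(3) = mex{} = 0
g(4) = mex{} = 0
g(5) = mex{} = 0
g(6) = mex{} = 0
g(7) = mex{0} = 1
g(8) = mex{0} = 1
g(9) = mex{0} = 1
g(10) = mex{0} = 1
g(11) = mex{0} = 1
g(12) = mex{0} = 1
g(13) = mex{0} = 1
So g(13) = 1.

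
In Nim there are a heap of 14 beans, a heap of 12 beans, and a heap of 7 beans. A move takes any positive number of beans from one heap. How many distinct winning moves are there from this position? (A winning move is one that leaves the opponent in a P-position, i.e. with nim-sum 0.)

Compute the nim-sum pairwise:
14 XOR 12 = 2
2 XOR 7 = 5
The overall nim-sum is X = 5. A heap of size p has a winning move iff p XOR X < p (reduce it to p XOR X).
  14: 14 XOR 5 = 11 < 14 — winning move (to 11).
  12: 12 XOR 5 = 9 < 12 — winning move (to 9).
  7: 7 XOR 5 = 2 < 7 — winning move (to 2).
That gives 3 winning moves.

3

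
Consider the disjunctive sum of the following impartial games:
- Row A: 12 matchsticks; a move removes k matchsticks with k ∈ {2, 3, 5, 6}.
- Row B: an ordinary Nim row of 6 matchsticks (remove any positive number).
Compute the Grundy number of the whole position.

For row A, compute g(0), g(1), … with moves {2, 3, 5, 6}:
g(0) = mex{} = 0
g(1) = mex{} = 0
g(2) = mex{0} = 1
g(3) = mex{0} = 1
g(4) = mex{0,1} = 2
g(5) = mex{0,1} = 2
g(6) = mex{0,1,2} = 3
g(7) = mex{0,1,2} = 3
g(8) = mex{1,2,3} = 0
g(9) = mex{1,2,3} = 0
g(10) = mex{0,2,3} = 1
g(11) = mex{0,2,3} = 1
g(12) = mex{0,1,3} = 2
So g(12) = 2.
Row B is a plain Nim row of size 6, so its Grundy value is 6.
By the Sprague-Grundy theorem, the Grundy value of a sum of independent games is the XOR of the component values.
Combined value = 2 ⊕ 6 = 4.

4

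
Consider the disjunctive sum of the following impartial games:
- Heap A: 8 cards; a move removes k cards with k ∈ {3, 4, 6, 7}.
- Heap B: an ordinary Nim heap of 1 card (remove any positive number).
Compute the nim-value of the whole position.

3

Grundy values for heap A (subtraction set {3, 4, 6, 7}):
k:     0  1  2  3  4  5  6  7  8
g(k):  0  0  0  1  1  1  2  2  2
So g(8) = 2.
Heap B is a plain Nim heap of size 1, so its Grundy value is 1.
The value of a disjunctive sum is the nim-sum of the parts.
Combined value = 2 XOR 1 = 3.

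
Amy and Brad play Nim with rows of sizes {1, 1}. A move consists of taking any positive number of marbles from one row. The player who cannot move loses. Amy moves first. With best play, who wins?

Compute the nim-sum pairwise:
1 ^ 1 = 0
The nim-sum is 0, so this is a P-position: the player to move is in a losing position under optimal play; Amy is about to move from it and so loses — Brad wins.

Brad wins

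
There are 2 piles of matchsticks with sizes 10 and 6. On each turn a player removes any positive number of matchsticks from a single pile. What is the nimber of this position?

12

In binary:
  1010  (10)
  0110  (6)
  ----
  1100  (12)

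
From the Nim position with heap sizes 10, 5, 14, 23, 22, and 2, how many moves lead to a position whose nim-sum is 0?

5

Bitwise XOR of the heap sizes:
  01010  (10)
  00101  (5)
  01110  (14)
  10111  (23)
  10110  (22)
  00010  (2)
  -----
  00010  (2)
The overall nim-sum is X = 2. A heap of size p has a winning move iff p XOR X < p (reduce it to p XOR X).
  10: 10 XOR 2 = 8 < 10 — winning move (to 8).
  5: 5 XOR 2 = 7 ≥ 5 — no move.
  14: 14 XOR 2 = 12 < 14 — winning move (to 12).
  23: 23 XOR 2 = 21 < 23 — winning move (to 21).
  22: 22 XOR 2 = 20 < 22 — winning move (to 20).
  2: 2 XOR 2 = 0 < 2 — winning move (to 0).
That gives 5 winning moves.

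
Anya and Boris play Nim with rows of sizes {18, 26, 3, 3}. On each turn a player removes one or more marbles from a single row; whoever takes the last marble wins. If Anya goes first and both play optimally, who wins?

Anya wins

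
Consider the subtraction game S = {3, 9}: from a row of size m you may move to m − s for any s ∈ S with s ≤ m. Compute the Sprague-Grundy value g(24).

0

Build the Grundy sequence with g(k) = mex{g(k−s) : s ∈ {3, 9}, s ≤ k}:
k:     0  1  2  3  4  5  6  7  8  9 10 11 12 13 14 15 16 17 18 19 20 21 22 23 24
g(k):  0  0  0  1  1  1  0  0  0  1  1  1  0  0  0  1  1  1  0  0  0  1  1  1  0
So g(24) = 0.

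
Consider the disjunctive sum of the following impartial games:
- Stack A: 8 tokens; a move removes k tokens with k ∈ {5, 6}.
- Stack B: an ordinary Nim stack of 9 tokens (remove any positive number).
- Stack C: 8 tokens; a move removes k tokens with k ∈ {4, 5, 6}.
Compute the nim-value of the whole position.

10

Build the Grundy sequence for stack A with g(k) = mex{g(k−s) : s ∈ {5, 6}, s ≤ k}:
k:     0  1  2  3  4  5  6  7  8
g(k):  0  0  0  0  0  1  1  1  1
So g(8) = 1.
Stack B is a plain Nim stack of size 9, so its Grundy value is 9.
For stack C, compute g(0), g(1), … with moves {4, 5, 6}:
g(0) = mex{} = 0
g(1) = mex{} = 0
g(2) = mex{} = 0
g(3) = mex{} = 0
g(4) = mex{0} = 1
g(5) = mex{0} = 1
g(6) = mex{0} = 1
g(7) = mex{0} = 1
g(8) = mex{0,1} = 2
So g(8) = 2.
The value of a disjunctive sum is the nim-sum of the parts.
Combined value = 1 ⊕ 9 ⊕ 2 = 10.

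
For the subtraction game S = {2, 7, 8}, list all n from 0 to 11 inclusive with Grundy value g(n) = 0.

0, 1, 4, 5, 10

Grundy values for subtraction set {2, 7, 8}:
k:     0  1  2  3  4  5  6  7  8  9 10 11
g(k):  0  0  1  1  0  0  1  1  2  2  0  3
The P-positions (g = 0) in 0..11 are 0, 1, 4, 5, 10.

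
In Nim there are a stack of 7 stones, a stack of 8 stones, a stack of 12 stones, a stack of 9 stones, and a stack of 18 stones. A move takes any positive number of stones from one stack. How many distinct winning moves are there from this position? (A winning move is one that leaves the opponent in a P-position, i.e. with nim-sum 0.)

1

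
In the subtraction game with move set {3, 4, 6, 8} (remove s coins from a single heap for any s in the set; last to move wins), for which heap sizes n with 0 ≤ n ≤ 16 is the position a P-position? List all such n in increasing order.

Build the Grundy sequence with g(k) = mex{g(k−s) : s ∈ {3, 4, 6, 8}, s ≤ k}:
k:     0  1  2  3  4  5  6  7  8  9 10 11 12 13 14 15 16
g(k):  0  0  0  1  1  1  2  2  2  3  3  0  0  0  1  1  1
The P-positions (g = 0) in 0..16 are 0, 1, 2, 11, 12, 13.

0, 1, 2, 11, 12, 13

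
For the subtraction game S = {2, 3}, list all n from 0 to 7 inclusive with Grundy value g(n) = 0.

0, 1, 5, 6

Build the Grundy sequence with g(k) = mex{g(k−s) : s ∈ {2, 3}, s ≤ k}:
g(0) = mex{} = 0
g(1) = mex{} = 0
g(2) = mex{0} = 1
g(3) = mex{0} = 1
g(4) = mex{0,1} = 2
g(5) = mex{1} = 0
g(6) = mex{1,2} = 0
g(7) = mex{0,2} = 1
The P-positions (g = 0) in 0..7 are 0, 1, 5, 6.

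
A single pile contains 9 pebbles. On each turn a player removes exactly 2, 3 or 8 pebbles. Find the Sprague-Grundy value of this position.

Build the Grundy sequence with g(k) = mex{g(k−s) : s ∈ {2, 3, 8}, s ≤ k}:
g(0) = mex{} = 0
g(1) = mex{} = 0
g(2) = mex{0} = 1
g(3) = mex{0} = 1
g(4) = mex{0,1} = 2
g(5) = mex{1} = 0
g(6) = mex{1,2} = 0
g(7) = mex{0,2} = 1
g(8) = mex{0} = 1
g(9) = mex{0,1} = 2
So g(9) = 2.

2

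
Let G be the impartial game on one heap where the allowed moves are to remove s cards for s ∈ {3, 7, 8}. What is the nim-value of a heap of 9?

1

Compute g(0), g(1), … for moves {3, 7, 8}:
k:     0  1  2  3  4  5  6  7  8  9
g(k):  0  0  0  1  1  1  0  2  2  1
So g(9) = 1.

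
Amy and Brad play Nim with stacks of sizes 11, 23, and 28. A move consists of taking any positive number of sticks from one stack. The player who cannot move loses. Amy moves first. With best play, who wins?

Brad wins

Compute the nim-sum pairwise:
11 XOR 23 = 28
28 XOR 28 = 0
The nim-sum is 0, so this is a P-position: the player to move is in a losing position under optimal play; Amy is about to move from it and so loses — Brad wins.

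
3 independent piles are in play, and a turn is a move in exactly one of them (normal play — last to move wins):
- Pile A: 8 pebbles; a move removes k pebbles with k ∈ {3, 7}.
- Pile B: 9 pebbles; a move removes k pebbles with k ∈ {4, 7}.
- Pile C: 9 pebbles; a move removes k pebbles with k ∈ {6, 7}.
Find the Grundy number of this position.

For pile A, compute g(0), g(1), … with moves {3, 7}:
k:     0  1  2  3  4  5  6  7  8
g(k):  0  0  0  1  1  1  0  2  2
So g(8) = 2.
Build the Grundy sequence for pile B with g(k) = mex{g(k−s) : s ∈ {4, 7}, s ≤ k}:
g(0) = mex{} = 0
g(1) = mex{} = 0
g(2) = mex{} = 0
g(3) = mex{} = 0
g(4) = mex{0} = 1
g(5) = mex{0} = 1
g(6) = mex{0} = 1
g(7) = mex{0} = 1
g(8) = mex{0,1} = 2
g(9) = mex{0,1} = 2
So g(9) = 2.
Grundy values for pile C (subtraction set {6, 7}):
g(0) = mex{} = 0
g(1) = mex{} = 0
g(2) = mex{} = 0
g(3) = mex{} = 0
g(4) = mex{} = 0
g(5) = mex{} = 0
g(6) = mex{0} = 1
g(7) = mex{0} = 1
g(8) = mex{0} = 1
g(9) = mex{0} = 1
So g(9) = 1.
The value of a disjunctive sum is the nim-sum of the parts.
Combined value = 2 XOR 2 XOR 1 = 1.

1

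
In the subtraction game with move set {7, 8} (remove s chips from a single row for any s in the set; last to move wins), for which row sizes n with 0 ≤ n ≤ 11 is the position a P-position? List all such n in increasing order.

0, 1, 2, 3, 4, 5, 6

Grundy values for subtraction set {7, 8}:
g(0) = mex{} = 0
g(1) = mex{} = 0
g(2) = mex{} = 0
g(3) = mex{} = 0
g(4) = mex{} = 0
g(5) = mex{} = 0
g(6) = mex{} = 0
g(7) = mex{0} = 1
g(8) = mex{0} = 1
g(9) = mex{0} = 1
g(10) = mex{0} = 1
g(11) = mex{0} = 1
The P-positions (g = 0) in 0..11 are 0, 1, 2, 3, 4, 5, 6.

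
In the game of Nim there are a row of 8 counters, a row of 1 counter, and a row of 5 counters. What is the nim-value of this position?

12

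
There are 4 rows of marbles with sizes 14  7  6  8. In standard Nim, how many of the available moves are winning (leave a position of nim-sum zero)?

3

Compute the nim-sum pairwise:
14 ⊕ 7 = 9
9 ⊕ 6 = 15
15 ⊕ 8 = 7
The overall nim-sum is X = 7. A row of size p has a winning move iff p XOR X < p (reduce it to p XOR X).
  14: 14 XOR 7 = 9 < 14 — winning move (to 9).
  7: 7 XOR 7 = 0 < 7 — winning move (to 0).
  6: 6 XOR 7 = 1 < 6 — winning move (to 1).
  8: 8 XOR 7 = 15 ≥ 8 — no move.
That gives 3 winning moves.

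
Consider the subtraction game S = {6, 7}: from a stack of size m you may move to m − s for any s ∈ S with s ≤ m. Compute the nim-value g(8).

Compute g(0), g(1), … for moves {6, 7}:
k:     0  1  2  3  4  5  6  7  8
g(k):  0  0  0  0  0  0  1  1  1
So g(8) = 1.

1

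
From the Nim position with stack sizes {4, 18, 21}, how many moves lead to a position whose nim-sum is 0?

Nim-sum: 4 XOR 18 XOR 21 = 3.
The overall nim-sum is X = 3. A stack of size p has a winning move iff p XOR X < p (reduce it to p XOR X).
  4: 4 XOR 3 = 7 ≥ 4 — no move.
  18: 18 XOR 3 = 17 < 18 — winning move (to 17).
  21: 21 XOR 3 = 22 ≥ 21 — no move.
That gives 1 winning move.

1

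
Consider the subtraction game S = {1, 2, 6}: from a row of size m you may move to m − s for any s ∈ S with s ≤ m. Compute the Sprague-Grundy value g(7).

Build the Grundy sequence with g(k) = mex{g(k−s) : s ∈ {1, 2, 6}, s ≤ k}:
g(0) = mex{} = 0
g(1) = mex{0} = 1
g(2) = mex{0,1} = 2
g(3) = mex{1,2} = 0
g(4) = mex{0,2} = 1
g(5) = mex{0,1} = 2
g(6) = mex{0,1,2} = 3
g(7) = mex{1,2,3} = 0
So g(7) = 0.

0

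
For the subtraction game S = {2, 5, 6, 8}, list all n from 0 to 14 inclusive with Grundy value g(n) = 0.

0, 1, 4, 11, 14

Build the Grundy sequence with g(k) = mex{g(k−s) : s ∈ {2, 5, 6, 8}, s ≤ k}:
k:     0  1  2  3  4  5  6  7  8  9 10 11 12 13 14
g(k):  0  0  1  1  0  2  1  3  2  2  3  0  2  1  0
The P-positions (g = 0) in 0..14 are 0, 1, 4, 11, 14.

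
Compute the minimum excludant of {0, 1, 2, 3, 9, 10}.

The values 0, 1, 2, 3 are all present; 4 is the first non-negative integer missing from the set.

4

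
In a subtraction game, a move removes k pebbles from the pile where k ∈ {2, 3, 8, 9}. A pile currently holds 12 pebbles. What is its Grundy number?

0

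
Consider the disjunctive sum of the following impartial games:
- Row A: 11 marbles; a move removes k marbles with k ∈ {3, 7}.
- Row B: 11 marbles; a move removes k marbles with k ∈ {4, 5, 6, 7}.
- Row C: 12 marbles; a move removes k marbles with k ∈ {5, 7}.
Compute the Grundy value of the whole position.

For row A, compute g(0), g(1), … with moves {3, 7}:
k:     0  1  2  3  4  5  6  7  8  9 10 11
g(k):  0  0  0  1  1  1  0  2  2  1  0  0
So g(11) = 0.
Build the Grundy sequence for row B with g(k) = mex{g(k−s) : s ∈ {4, 5, 6, 7}, s ≤ k}:
g(0) = mex{} = 0
g(1) = mex{} = 0
g(2) = mex{} = 0
g(3) = mex{} = 0
g(4) = mex{0} = 1
g(5) = mex{0} = 1
g(6) = mex{0} = 1
g(7) = mex{0} = 1
g(8) = mex{0,1} = 2
g(9) = mex{0,1} = 2
g(10) = mex{0,1} = 2
g(11) = mex{1} = 0
So g(11) = 0.
Grundy values for row C (subtraction set {5, 7}):
k:     0  1  2  3  4  5  6  7  8  9 10 11 12
g(k):  0  0  0  0  0  1  1  1  1  1  2  2  0
So g(12) = 0.
The value of a disjunctive sum is the nim-sum of the parts.
Combined value = 0 XOR 0 XOR 0 = 0.

0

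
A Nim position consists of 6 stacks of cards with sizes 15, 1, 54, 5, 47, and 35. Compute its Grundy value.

In binary:
  001111  (15)
  000001  (1)
  110110  (54)
  000101  (5)
  101111  (47)
  100011  (35)
  ------
  110001  (49)

49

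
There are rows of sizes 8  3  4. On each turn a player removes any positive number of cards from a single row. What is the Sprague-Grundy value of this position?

In binary:
  1000  (8)
  0011  (3)
  0100  (4)
  ----
  1111  (15)

15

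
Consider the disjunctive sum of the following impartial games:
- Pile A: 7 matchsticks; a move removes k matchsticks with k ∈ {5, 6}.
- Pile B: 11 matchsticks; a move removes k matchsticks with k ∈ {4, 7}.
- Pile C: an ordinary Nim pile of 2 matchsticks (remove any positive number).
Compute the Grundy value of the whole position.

For pile A, compute g(0), g(1), … with moves {5, 6}:
k:     0  1  2  3  4  5  6  7
g(k):  0  0  0  0  0  1  1  1
So g(7) = 1.
For pile B, compute g(0), g(1), … with moves {4, 7}:
g(0) = mex{} = 0
g(1) = mex{} = 0
g(2) = mex{} = 0
g(3) = mex{} = 0
g(4) = mex{0} = 1
g(5) = mex{0} = 1
g(6) = mex{0} = 1
g(7) = mex{0} = 1
g(8) = mex{0,1} = 2
g(9) = mex{0,1} = 2
g(10) = mex{0,1} = 2
g(11) = mex{1} = 0
So g(11) = 0.
Pile C is a plain Nim pile of size 2, so its Grundy value is 2.
By the Sprague-Grundy theorem, the Grundy value of a sum of independent games is the XOR of the component values.
Combined value = 1 ⊕ 0 ⊕ 2 = 3.

3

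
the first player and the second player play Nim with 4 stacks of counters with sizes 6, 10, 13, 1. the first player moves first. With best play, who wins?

Write each in binary and XOR column by column:
  0110  (6)
  1010  (10)
  1101  (13)
  0001  (1)
  ----
  0000  (0)
The nim-sum is 0, so this is a P-position: the player to move is in a losing position under optimal play; the first player is about to move from it and so loses — the second player wins.

the second player wins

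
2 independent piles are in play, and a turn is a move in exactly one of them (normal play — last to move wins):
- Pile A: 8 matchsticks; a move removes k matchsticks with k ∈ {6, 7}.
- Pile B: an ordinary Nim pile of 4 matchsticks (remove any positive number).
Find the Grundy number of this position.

Grundy values for pile A (subtraction set {6, 7}):
k:     0  1  2  3  4  5  6  7  8
g(k):  0  0  0  0  0  0  1  1  1
So g(8) = 1.
Pile B is a plain Nim pile of size 4, so its Grundy value is 4.
By the Sprague-Grundy theorem, the Grundy value of a sum of independent games is the XOR of the component values.
Combined value = 1 ⊕ 4 = 5.

5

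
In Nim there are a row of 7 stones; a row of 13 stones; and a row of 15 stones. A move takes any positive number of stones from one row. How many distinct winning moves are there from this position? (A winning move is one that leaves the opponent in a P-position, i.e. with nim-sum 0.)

Compute the nim-sum pairwise:
7 XOR 13 = 10
10 XOR 15 = 5
The overall nim-sum is X = 5. A row of size p has a winning move iff p XOR X < p (reduce it to p XOR X).
  7: 7 XOR 5 = 2 < 7 — winning move (to 2).
  13: 13 XOR 5 = 8 < 13 — winning move (to 8).
  15: 15 XOR 5 = 10 < 15 — winning move (to 10).
That gives 3 winning moves.

3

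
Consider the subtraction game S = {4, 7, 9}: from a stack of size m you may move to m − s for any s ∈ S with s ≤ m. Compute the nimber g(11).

2

Build the Grundy sequence with g(k) = mex{g(k−s) : s ∈ {4, 7, 9}, s ≤ k}:
g(0) = mex{} = 0
g(1) = mex{} = 0
g(2) = mex{} = 0
g(3) = mex{} = 0
g(4) = mex{0} = 1
g(5) = mex{0} = 1
g(6) = mex{0} = 1
g(7) = mex{0} = 1
g(8) = mex{0,1} = 2
g(9) = mex{0,1} = 2
g(10) = mex{0,1} = 2
g(11) = mex{0,1} = 2
So g(11) = 2.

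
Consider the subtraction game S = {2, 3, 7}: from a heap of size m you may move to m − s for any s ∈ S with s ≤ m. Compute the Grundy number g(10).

0

Grundy values for subtraction set {2, 3, 7}:
k:     0  1  2  3  4  5  6  7  8  9 10
g(k):  0  0  1  1  2  0  0  1  1  2  0
So g(10) = 0.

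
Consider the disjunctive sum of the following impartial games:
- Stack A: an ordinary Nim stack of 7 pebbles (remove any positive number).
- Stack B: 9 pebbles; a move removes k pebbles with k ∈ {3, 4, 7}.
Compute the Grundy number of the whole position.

4

Stack A is a plain Nim stack of size 7, so its Grundy value is 7.
Build the Grundy sequence for stack B with g(k) = mex{g(k−s) : s ∈ {3, 4, 7}, s ≤ k}:
g(0) = mex{} = 0
g(1) = mex{} = 0
g(2) = mex{} = 0
g(3) = mex{0} = 1
g(4) = mex{0} = 1
g(5) = mex{0} = 1
g(6) = mex{0,1} = 2
g(7) = mex{0,1} = 2
g(8) = mex{0,1} = 2
g(9) = mex{0,1,2} = 3
So g(9) = 3.
The value of a disjunctive sum is the nim-sum of the parts.
Combined value = 7 ⊕ 3 = 4.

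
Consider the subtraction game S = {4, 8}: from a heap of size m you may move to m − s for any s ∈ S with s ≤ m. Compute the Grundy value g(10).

2

Compute g(0), g(1), … for moves {4, 8}:
g(0) = mex{} = 0
g(1) = mex{} = 0
g(2) = mex{} = 0
g(3) = mex{} = 0
g(4) = mex{0} = 1
g(5) = mex{0} = 1
g(6) = mex{0} = 1
g(7) = mex{0} = 1
g(8) = mex{0,1} = 2
g(9) = mex{0,1} = 2
g(10) = mex{0,1} = 2
So g(10) = 2.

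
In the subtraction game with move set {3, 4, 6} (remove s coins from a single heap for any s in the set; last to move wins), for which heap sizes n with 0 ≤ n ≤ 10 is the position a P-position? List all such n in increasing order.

0, 1, 2, 9, 10

Compute g(0), g(1), … for moves {3, 4, 6}:
k:     0  1  2  3  4  5  6  7  8  9 10
g(k):  0  0  0  1  1  1  2  2  2  0  0
The P-positions (g = 0) in 0..10 are 0, 1, 2, 9, 10.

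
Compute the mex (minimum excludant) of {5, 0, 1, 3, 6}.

2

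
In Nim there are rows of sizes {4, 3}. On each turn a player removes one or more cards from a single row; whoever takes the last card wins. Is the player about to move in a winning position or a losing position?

Winning position

Compute the nim-sum pairwise:
4 ⊕ 3 = 7
The nim-sum is 7 ≠ 0, so this is an N-position: the player to move can win.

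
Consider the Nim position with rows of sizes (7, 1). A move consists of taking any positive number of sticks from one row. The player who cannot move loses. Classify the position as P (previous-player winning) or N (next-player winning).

Nim-sum: 7 ^ 1 = 6.
The nim-sum is 6 ≠ 0, so this is an N-position: the player to move can win.

N-position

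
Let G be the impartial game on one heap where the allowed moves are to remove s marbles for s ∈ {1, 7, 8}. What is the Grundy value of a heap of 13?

3

Grundy values for subtraction set {1, 7, 8}:
k:     0  1  2  3  4  5  6  7  8  9 10 11 12 13
g(k):  0  1  0  1  0  1  0  1  2  3  2  3  2  3
So g(13) = 3.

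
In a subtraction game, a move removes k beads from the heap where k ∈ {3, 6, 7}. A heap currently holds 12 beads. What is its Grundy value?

0

Compute g(0), g(1), … for moves {3, 6, 7}:
k:     0  1  2  3  4  5  6  7  8  9 10 11 12
g(k):  0  0  0  1  1  1  2  2  2  3  0  0  0
So g(12) = 0.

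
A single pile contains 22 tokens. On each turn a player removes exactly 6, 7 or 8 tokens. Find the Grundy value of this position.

Grundy values for subtraction set {6, 7, 8}:
k:     0  1  2  3  4  5  6  7  8  9 10 11 12 13 14 15 16 17 18 19 20 21 22
g(k):  0  0  0  0  0  0  1  1  1  1  1  1  2  2  0  0  0  0  0  0  1  1  1
So g(22) = 1.

1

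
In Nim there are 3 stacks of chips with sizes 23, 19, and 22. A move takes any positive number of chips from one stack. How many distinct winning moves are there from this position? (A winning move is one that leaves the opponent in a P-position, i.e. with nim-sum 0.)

Compute the nim-sum pairwise:
23 XOR 19 = 4
4 XOR 22 = 18
The overall nim-sum is X = 18. A stack of size p has a winning move iff p XOR X < p (reduce it to p XOR X).
  23: 23 XOR 18 = 5 < 23 — winning move (to 5).
  19: 19 XOR 18 = 1 < 19 — winning move (to 1).
  22: 22 XOR 18 = 4 < 22 — winning move (to 4).
That gives 3 winning moves.

3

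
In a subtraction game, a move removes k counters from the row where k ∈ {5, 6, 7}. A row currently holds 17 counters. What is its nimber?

Grundy values for subtraction set {5, 6, 7}:
k:     0  1  2  3  4  5  6  7  8  9 10 11 12 13 14 15 16 17
g(k):  0  0  0  0  0  1  1  1  1  1  2  2  0  0  0  0  0  1
So g(17) = 1.

1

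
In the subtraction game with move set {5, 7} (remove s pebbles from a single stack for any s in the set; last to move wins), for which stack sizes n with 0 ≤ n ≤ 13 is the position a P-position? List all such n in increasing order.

0, 1, 2, 3, 4, 12, 13

Grundy values for subtraction set {5, 7}:
k:     0  1  2  3  4  5  6  7  8  9 10 11 12 13
g(k):  0  0  0  0  0  1  1  1  1  1  2  2  0  0
The P-positions (g = 0) in 0..13 are 0, 1, 2, 3, 4, 12, 13.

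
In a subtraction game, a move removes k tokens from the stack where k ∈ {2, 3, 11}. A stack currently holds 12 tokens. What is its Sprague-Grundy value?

1

Build the Grundy sequence with g(k) = mex{g(k−s) : s ∈ {2, 3, 11}, s ≤ k}:
g(0) = mex{} = 0
g(1) = mex{} = 0
g(2) = mex{0} = 1
g(3) = mex{0} = 1
g(4) = mex{0,1} = 2
g(5) = mex{1} = 0
g(6) = mex{1,2} = 0
g(7) = mex{0,2} = 1
g(8) = mex{0} = 1
g(9) = mex{0,1} = 2
g(10) = mex{1} = 0
g(11) = mex{0,1,2} = 3
g(12) = mex{0,2} = 1
So g(12) = 1.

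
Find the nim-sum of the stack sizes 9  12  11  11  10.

Write each in binary and XOR column by column:
  1001  (9)
  1100  (12)
  1011  (11)
  1011  (11)
  1010  (10)
  ----
  1111  (15)

15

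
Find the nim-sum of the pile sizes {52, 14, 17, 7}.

Nim-sum: 52 XOR 14 XOR 17 XOR 7 = 44.

44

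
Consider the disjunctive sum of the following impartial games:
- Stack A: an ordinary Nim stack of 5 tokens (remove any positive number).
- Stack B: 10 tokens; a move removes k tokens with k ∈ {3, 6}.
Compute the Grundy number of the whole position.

Stack A is a plain Nim stack of size 5, so its Grundy value is 5.
Grundy values for stack B (subtraction set {3, 6}):
g(0) = mex{} = 0
g(1) = mex{} = 0
g(2) = mex{} = 0
g(3) = mex{0} = 1
g(4) = mex{0} = 1
g(5) = mex{0} = 1
g(6) = mex{0,1} = 2
g(7) = mex{0,1} = 2
g(8) = mex{0,1} = 2
g(9) = mex{1,2} = 0
g(10) = mex{1,2} = 0
So g(10) = 0.
By the Sprague-Grundy theorem, the Grundy value of a sum of independent games is the XOR of the component values.
Combined value = 5 ⊕ 0 = 5.

5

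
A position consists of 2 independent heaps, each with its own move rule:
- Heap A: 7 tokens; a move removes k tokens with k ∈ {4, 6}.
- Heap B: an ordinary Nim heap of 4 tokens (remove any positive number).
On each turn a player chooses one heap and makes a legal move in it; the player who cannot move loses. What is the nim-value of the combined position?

5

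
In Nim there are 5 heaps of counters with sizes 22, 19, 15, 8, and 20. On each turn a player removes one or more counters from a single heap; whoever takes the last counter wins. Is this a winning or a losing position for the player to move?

Write each in binary and XOR column by column:
  10110  (22)
  10011  (19)
  01111  (15)
  01000  (8)
  10100  (20)
  -----
  10110  (22)
The nim-sum is 22 ≠ 0, so this is an N-position: the player to move can win.

Winning position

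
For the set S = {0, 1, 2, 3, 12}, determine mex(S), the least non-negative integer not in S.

4

The values 0, 1, 2, 3 are all present; 4 is the first non-negative integer missing from the set.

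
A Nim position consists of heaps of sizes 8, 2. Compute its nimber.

10

Nim-sum: 8 XOR 2 = 10.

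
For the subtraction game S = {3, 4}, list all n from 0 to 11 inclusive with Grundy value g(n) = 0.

Grundy values for subtraction set {3, 4}:
k:     0  1  2  3  4  5  6  7  8  9 10 11
g(k):  0  0  0  1  1  1  2  0  0  0  1  1
The P-positions (g = 0) in 0..11 are 0, 1, 2, 7, 8, 9.

0, 1, 2, 7, 8, 9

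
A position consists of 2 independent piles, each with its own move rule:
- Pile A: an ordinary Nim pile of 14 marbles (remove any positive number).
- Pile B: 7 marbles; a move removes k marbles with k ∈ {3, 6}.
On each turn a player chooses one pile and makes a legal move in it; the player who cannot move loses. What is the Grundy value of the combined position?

Pile A is a plain Nim pile of size 14, so its Grundy value is 14.
Build the Grundy sequence for pile B with g(k) = mex{g(k−s) : s ∈ {3, 6}, s ≤ k}:
g(0) = mex{} = 0
g(1) = mex{} = 0
g(2) = mex{} = 0
g(3) = mex{0} = 1
g(4) = mex{0} = 1
g(5) = mex{0} = 1
g(6) = mex{0,1} = 2
g(7) = mex{0,1} = 2
So g(7) = 2.
The value of a disjunctive sum is the nim-sum of the parts.
Combined value = 14 ⊕ 2 = 12.

12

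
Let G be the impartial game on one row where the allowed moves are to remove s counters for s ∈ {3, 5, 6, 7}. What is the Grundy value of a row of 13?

1

Build the Grundy sequence with g(k) = mex{g(k−s) : s ∈ {3, 5, 6, 7}, s ≤ k}:
g(0) = mex{} = 0
g(1) = mex{} = 0
g(2) = mex{} = 0
g(3) = mex{0} = 1
g(4) = mex{0} = 1
g(5) = mex{0} = 1
g(6) = mex{0,1} = 2
g(7) = mex{0,1} = 2
g(8) = mex{0,1} = 2
g(9) = mex{0,1,2} = 3
g(10) = mex{1,2} = 0
g(11) = mex{1,2} = 0
g(12) = mex{1,2,3} = 0
g(13) = mex{0,2} = 1
So g(13) = 1.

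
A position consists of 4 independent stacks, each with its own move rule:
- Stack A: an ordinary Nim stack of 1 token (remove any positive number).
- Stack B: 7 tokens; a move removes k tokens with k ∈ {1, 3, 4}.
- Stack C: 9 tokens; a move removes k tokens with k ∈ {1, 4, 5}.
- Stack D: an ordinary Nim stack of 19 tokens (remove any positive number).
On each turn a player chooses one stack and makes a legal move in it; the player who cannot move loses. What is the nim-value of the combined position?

19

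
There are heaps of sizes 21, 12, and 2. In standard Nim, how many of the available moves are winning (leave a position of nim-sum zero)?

Nim-sum: 21 ⊕ 12 ⊕ 2 = 27.
The overall nim-sum is X = 27. A heap of size p has a winning move iff p XOR X < p (reduce it to p XOR X).
  21: 21 XOR 27 = 14 < 21 — winning move (to 14).
  12: 12 XOR 27 = 23 ≥ 12 — no move.
  2: 2 XOR 27 = 25 ≥ 2 — no move.
That gives 1 winning move.

1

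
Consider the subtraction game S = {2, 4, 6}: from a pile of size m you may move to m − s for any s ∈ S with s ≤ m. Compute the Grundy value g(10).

1

Compute g(0), g(1), … for moves {2, 4, 6}:
k:     0  1  2  3  4  5  6  7  8  9 10
g(k):  0  0  1  1  2  2  3  3  0  0  1
So g(10) = 1.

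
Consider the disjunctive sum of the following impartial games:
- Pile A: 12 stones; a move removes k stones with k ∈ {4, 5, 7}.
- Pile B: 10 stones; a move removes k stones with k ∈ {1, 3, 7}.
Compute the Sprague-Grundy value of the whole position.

0

Build the Grundy sequence for pile A with g(k) = mex{g(k−s) : s ∈ {4, 5, 7}, s ≤ k}:
g(0) = mex{} = 0
g(1) = mex{} = 0
g(2) = mex{} = 0
g(3) = mex{} = 0
g(4) = mex{0} = 1
g(5) = mex{0} = 1
g(6) = mex{0} = 1
g(7) = mex{0} = 1
g(8) = mex{0,1} = 2
g(9) = mex{0,1} = 2
g(10) = mex{0,1} = 2
g(11) = mex{1} = 0
g(12) = mex{1,2} = 0
So g(12) = 0.
For pile B, compute g(0), g(1), … with moves {1, 3, 7}:
k:     0  1  2  3  4  5  6  7  8  9 10
g(k):  0  1  0  1  0  1  0  1  0  1  0
So g(10) = 0.
By the Sprague-Grundy theorem, the Grundy value of a sum of independent games is the XOR of the component values.
Combined value = 0 ⊕ 0 = 0.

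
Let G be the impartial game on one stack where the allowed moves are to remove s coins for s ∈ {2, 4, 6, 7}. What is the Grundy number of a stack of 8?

4

Compute g(0), g(1), … for moves {2, 4, 6, 7}:
k:     0  1  2  3  4  5  6  7  8
g(k):  0  0  1  1  2  2  3  3  4
So g(8) = 4.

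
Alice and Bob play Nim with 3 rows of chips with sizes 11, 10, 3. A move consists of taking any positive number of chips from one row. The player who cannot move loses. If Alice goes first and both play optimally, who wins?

Alice wins

In binary:
  1011  (11)
  1010  (10)
  0011  (3)
  ----
  0010  (2)
The nim-sum is 2 ≠ 0, so this is an N-position: the player to move can win; Alice has a winning move.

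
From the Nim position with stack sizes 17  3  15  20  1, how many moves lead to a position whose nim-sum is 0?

1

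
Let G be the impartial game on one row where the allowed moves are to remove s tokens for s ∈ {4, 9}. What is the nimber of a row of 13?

0

Build the Grundy sequence with g(k) = mex{g(k−s) : s ∈ {4, 9}, s ≤ k}:
g(0) = mex{} = 0
g(1) = mex{} = 0
g(2) = mex{} = 0
g(3) = mex{} = 0
g(4) = mex{0} = 1
g(5) = mex{0} = 1
g(6) = mex{0} = 1
g(7) = mex{0} = 1
g(8) = mex{1} = 0
g(9) = mex{0,1} = 2
g(10) = mex{0,1} = 2
g(11) = mex{0,1} = 2
g(12) = mex{0} = 1
g(13) = mex{1,2} = 0
So g(13) = 0.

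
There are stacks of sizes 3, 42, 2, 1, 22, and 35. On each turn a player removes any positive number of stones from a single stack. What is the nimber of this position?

31

Nim-sum: 3 ⊕ 42 ⊕ 2 ⊕ 1 ⊕ 22 ⊕ 35 = 31.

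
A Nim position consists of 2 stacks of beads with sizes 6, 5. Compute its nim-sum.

In binary:
  110  (6)
  101  (5)
  ---
  011  (3)

3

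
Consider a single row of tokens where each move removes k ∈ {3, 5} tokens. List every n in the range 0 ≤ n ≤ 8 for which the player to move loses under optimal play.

0, 1, 2, 8

Grundy values for subtraction set {3, 5}:
g(0) = mex{} = 0
g(1) = mex{} = 0
g(2) = mex{} = 0
g(3) = mex{0} = 1
g(4) = mex{0} = 1
g(5) = mex{0} = 1
g(6) = mex{0,1} = 2
g(7) = mex{0,1} = 2
g(8) = mex{1} = 0
The P-positions (g = 0) in 0..8 are 0, 1, 2, 8.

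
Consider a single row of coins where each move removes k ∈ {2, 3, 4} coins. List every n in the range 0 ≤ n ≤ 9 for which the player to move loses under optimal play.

Compute g(0), g(1), … for moves {2, 3, 4}:
g(0) = mex{} = 0
g(1) = mex{} = 0
g(2) = mex{0} = 1
g(3) = mex{0} = 1
g(4) = mex{0,1} = 2
g(5) = mex{0,1} = 2
g(6) = mex{1,2} = 0
g(7) = mex{1,2} = 0
g(8) = mex{0,2} = 1
g(9) = mex{0,2} = 1
The P-positions (g = 0) in 0..9 are 0, 1, 6, 7.

0, 1, 6, 7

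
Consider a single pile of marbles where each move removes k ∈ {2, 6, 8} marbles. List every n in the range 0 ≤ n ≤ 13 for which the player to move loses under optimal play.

0, 1, 4, 5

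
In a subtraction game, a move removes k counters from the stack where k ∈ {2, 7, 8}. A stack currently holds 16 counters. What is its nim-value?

1

Grundy values for subtraction set {2, 7, 8}:
k:     0  1  2  3  4  5  6  7  8  9 10 11 12 13 14 15 16
g(k):  0  0  1  1  0  0  1  1  2  2  0  3  1  2  0  0  1
So g(16) = 1.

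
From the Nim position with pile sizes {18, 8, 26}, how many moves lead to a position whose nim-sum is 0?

0

Write each in binary and XOR column by column:
  10010  (18)
  01000  (8)
  11010  (26)
  -----
  00000  (0)
The nim-sum is already 0, so every move leaves a nonzero nim-sum — there are no winning moves.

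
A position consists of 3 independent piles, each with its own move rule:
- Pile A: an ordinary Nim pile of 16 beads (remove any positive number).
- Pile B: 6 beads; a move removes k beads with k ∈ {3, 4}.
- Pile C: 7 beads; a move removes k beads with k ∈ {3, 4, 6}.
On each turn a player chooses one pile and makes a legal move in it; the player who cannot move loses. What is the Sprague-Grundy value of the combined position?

16

Pile A is a plain Nim pile of size 16, so its Grundy value is 16.
For pile B, compute g(0), g(1), … with moves {3, 4}:
g(0) = mex{} = 0
g(1) = mex{} = 0
g(2) = mex{} = 0
g(3) = mex{0} = 1
g(4) = mex{0} = 1
g(5) = mex{0} = 1
g(6) = mex{0,1} = 2
So g(6) = 2.
Grundy values for pile C (subtraction set {3, 4, 6}):
k:     0  1  2  3  4  5  6  7
g(k):  0  0  0  1  1  1  2  2
So g(7) = 2.
By the Sprague-Grundy theorem, the Grundy value of a sum of independent games is the XOR of the component values.
Combined value = 16 XOR 2 XOR 2 = 16.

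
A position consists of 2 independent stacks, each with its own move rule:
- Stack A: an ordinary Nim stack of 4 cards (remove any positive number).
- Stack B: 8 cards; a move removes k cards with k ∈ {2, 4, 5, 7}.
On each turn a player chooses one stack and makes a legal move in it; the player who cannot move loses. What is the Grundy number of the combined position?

0

Stack A is a plain Nim stack of size 4, so its Grundy value is 4.
Grundy values for stack B (subtraction set {2, 4, 5, 7}):
k:     0  1  2  3  4  5  6  7  8
g(k):  0  0  1  1  2  2  3  3  4
So g(8) = 4.
By the Sprague-Grundy theorem, the Grundy value of a sum of independent games is the XOR of the component values.
Combined value = 4 XOR 4 = 0.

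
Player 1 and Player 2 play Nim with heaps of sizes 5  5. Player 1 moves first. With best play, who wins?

Player 2 wins

Bitwise XOR of the heap sizes:
  101  (5)
  101  (5)
  ---
  000  (0)
The nim-sum is 0, so this is a P-position: the player to move is in a losing position under optimal play; Player 1 is about to move from it and so loses — Player 2 wins.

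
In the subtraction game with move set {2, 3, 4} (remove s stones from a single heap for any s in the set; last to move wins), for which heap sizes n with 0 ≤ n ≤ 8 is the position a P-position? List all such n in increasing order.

0, 1, 6, 7

Compute g(0), g(1), … for moves {2, 3, 4}:
k:     0  1  2  3  4  5  6  7  8
g(k):  0  0  1  1  2  2  0  0  1
The P-positions (g = 0) in 0..8 are 0, 1, 6, 7.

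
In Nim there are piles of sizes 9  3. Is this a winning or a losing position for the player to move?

Winning position

Bitwise XOR of the heap sizes:
  1001  (9)
  0011  (3)
  ----
  1010  (10)
The nim-sum is 10 ≠ 0, so this is an N-position: the player to move can win.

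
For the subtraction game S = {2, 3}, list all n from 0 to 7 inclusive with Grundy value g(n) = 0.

Grundy values for subtraction set {2, 3}:
g(0) = mex{} = 0
g(1) = mex{} = 0
g(2) = mex{0} = 1
g(3) = mex{0} = 1
g(4) = mex{0,1} = 2
g(5) = mex{1} = 0
g(6) = mex{1,2} = 0
g(7) = mex{0,2} = 1
The P-positions (g = 0) in 0..7 are 0, 1, 5, 6.

0, 1, 5, 6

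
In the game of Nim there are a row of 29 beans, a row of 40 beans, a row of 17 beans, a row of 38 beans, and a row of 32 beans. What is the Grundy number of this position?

Nim-sum: 29 ^ 40 ^ 17 ^ 38 ^ 32 = 34.

34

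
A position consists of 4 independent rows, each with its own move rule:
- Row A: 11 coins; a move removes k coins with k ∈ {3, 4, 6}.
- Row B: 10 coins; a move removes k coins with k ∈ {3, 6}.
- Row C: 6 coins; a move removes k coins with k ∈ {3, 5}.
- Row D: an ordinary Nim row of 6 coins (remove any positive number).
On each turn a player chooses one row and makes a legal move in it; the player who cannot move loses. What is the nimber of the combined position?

4

Grundy values for row A (subtraction set {3, 4, 6}):
g(0) = mex{} = 0
g(1) = mex{} = 0
g(2) = mex{} = 0
g(3) = mex{0} = 1
g(4) = mex{0} = 1
g(5) = mex{0} = 1
g(6) = mex{0,1} = 2
g(7) = mex{0,1} = 2
g(8) = mex{0,1} = 2
g(9) = mex{1,2} = 0
g(10) = mex{1,2} = 0
g(11) = mex{1,2} = 0
So g(11) = 0.
Build the Grundy sequence for row B with g(k) = mex{g(k−s) : s ∈ {3, 6}, s ≤ k}:
g(0) = mex{} = 0
g(1) = mex{} = 0
g(2) = mex{} = 0
g(3) = mex{0} = 1
g(4) = mex{0} = 1
g(5) = mex{0} = 1
g(6) = mex{0,1} = 2
g(7) = mex{0,1} = 2
g(8) = mex{0,1} = 2
g(9) = mex{1,2} = 0
g(10) = mex{1,2} = 0
So g(10) = 0.
Grundy values for row C (subtraction set {3, 5}):
k:     0  1  2  3  4  5  6
g(k):  0  0  0  1  1  1  2
So g(6) = 2.
Row D is a plain Nim row of size 6, so its Grundy value is 6.
By the Sprague-Grundy theorem, the Grundy value of a sum of independent games is the XOR of the component values.
Combined value = 0 ⊕ 0 ⊕ 2 ⊕ 6 = 4.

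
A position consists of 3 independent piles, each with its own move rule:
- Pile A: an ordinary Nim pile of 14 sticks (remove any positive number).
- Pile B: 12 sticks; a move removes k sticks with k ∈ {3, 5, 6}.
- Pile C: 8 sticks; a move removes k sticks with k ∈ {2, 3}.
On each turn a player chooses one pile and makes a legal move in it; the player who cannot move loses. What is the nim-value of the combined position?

Pile A is a plain Nim pile of size 14, so its Grundy value is 14.
Grundy values for pile B (subtraction set {3, 5, 6}):
g(0) = mex{} = 0
g(1) = mex{} = 0
g(2) = mex{} = 0
g(3) = mex{0} = 1
g(4) = mex{0} = 1
g(5) = mex{0} = 1
g(6) = mex{0,1} = 2
g(7) = mex{0,1} = 2
g(8) = mex{0,1} = 2
g(9) = mex{1,2} = 0
g(10) = mex{1,2} = 0
g(11) = mex{1,2} = 0
g(12) = mex{0,2} = 1
So g(12) = 1.
Grundy values for pile C (subtraction set {2, 3}):
g(0) = mex{} = 0
g(1) = mex{} = 0
g(2) = mex{0} = 1
g(3) = mex{0} = 1
g(4) = mex{0,1} = 2
g(5) = mex{1} = 0
g(6) = mex{1,2} = 0
g(7) = mex{0,2} = 1
g(8) = mex{0} = 1
So g(8) = 1.
The value of a disjunctive sum is the nim-sum of the parts.
Combined value = 14 XOR 1 XOR 1 = 14.

14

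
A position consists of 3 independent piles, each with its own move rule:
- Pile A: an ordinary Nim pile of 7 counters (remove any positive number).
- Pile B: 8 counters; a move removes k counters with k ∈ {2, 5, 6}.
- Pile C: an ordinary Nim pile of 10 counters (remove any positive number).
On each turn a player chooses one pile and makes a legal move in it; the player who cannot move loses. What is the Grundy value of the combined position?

Pile A is a plain Nim pile of size 7, so its Grundy value is 7.
Build the Grundy sequence for pile B with g(k) = mex{g(k−s) : s ∈ {2, 5, 6}, s ≤ k}:
k:     0  1  2  3  4  5  6  7  8
g(k):  0  0  1  1  0  2  1  3  0
So g(8) = 0.
Pile C is a plain Nim pile of size 10, so its Grundy value is 10.
By the Sprague-Grundy theorem, the Grundy value of a sum of independent games is the XOR of the component values.
Combined value = 7 XOR 0 XOR 10 = 13.

13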